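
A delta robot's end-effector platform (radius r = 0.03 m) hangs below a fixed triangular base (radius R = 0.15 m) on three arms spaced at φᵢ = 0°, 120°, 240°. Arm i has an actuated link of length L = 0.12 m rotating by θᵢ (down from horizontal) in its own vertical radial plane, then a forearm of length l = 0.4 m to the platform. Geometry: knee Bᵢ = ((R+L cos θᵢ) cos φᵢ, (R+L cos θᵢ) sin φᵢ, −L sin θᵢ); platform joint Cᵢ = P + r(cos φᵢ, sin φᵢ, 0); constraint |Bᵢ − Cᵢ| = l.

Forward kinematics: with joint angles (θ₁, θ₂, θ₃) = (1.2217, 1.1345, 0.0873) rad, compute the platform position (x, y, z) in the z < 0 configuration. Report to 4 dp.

(-0.0866, -0.1257, -0.4006)

arm 1 at φ=0.0°: e+L cos θ1 = 0.1610;  S1 = (0.1610, 0.0000, -0.1128)
φ2=120.0°: virtual centre (-0.0854, 0.1478, -0.1088), radius l
arm 3 at φ=240.0°: e+L cos θ3 = 0.2395;  S3 = (-0.1198, -0.2075, -0.0105)
subtract pairs → two planes through P
linear system: -0.4928x+0.2957y = 0.0023−0.0080z; -0.5616x+-0.4149y = 0.0188−0.2046z
Cramer: x(z) = -0.0176+0.1722z;  y(z) = -0.0215+0.2600z
quadratic in z: (1.0973)z²+(0.1528)z+(-0.1149)=0, √Δ=0.7264 → z ∈ {-0.4006, 0.2614}; z = -0.4006 (taking z<0)
x = -0.0866, y = -0.1257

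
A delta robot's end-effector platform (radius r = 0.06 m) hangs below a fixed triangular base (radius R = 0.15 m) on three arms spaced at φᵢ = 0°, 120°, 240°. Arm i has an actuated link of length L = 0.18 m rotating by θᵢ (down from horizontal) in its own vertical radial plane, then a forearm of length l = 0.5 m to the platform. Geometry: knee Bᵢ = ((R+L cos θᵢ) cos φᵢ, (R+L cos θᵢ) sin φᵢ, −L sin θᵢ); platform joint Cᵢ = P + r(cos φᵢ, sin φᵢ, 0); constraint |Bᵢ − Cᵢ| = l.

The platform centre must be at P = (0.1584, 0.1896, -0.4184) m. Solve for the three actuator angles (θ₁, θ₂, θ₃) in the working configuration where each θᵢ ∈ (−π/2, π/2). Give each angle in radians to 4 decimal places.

φ1=0.0° → target in arm frame (0.1584, 0.1896)
  e−x'=-0.0684;  (l²−L²−(e−x')²−y'²−z²)/2L = 0.0053
  γ=atan2(-0.4184,-0.0684)=-1.7328;  ψ=arccos(0.0125)=1.5583;  θ1=γ+ψ≈-0.1746
arm 2 (φ=120.0°): x'=0.0850, y'=-0.2320
  A cos θ + B sin θ = C:  0.0050·cos θ + -0.4184·sin θ = -0.0314
  γ=atan2(-0.4184,0.0050)=-1.5588;  ψ=arccos(-0.0750)=1.6459;  θ2=γ+ψ≈0.0870
φ3=240.0° → target in arm frame (-0.2434, 0.0424)
  A cos θ + B sin θ = C:  0.3334·cos θ + -0.4184·sin θ = -0.1956
  θ3 = atan2(B,A) + arccos(C/0.5350) = 1.0471

θ₁ = -0.1746, θ₂ = 0.0870, θ₃ = 1.0471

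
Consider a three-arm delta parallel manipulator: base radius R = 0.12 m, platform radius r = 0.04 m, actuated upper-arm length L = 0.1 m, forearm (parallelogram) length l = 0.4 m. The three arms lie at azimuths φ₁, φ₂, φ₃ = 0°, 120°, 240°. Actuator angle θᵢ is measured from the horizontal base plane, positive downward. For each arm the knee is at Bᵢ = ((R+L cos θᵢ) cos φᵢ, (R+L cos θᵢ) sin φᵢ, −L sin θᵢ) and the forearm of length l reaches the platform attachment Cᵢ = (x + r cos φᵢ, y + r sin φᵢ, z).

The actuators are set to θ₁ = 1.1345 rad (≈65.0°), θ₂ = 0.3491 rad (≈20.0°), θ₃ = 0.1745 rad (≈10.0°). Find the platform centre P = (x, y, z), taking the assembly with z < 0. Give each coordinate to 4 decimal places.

O1 = (0.1223·cos0.0°, 0.1223·sin0.0°, -0.0906) = (0.1223, 0.0000, -0.0906)
φ2=120.0°: virtual centre (-0.0870, 0.1507, -0.0342), radius l
arm 3 at φ=240.0°: e+L cos θ3 = 0.1785;  O3 = (-0.0892, -0.1546, -0.0174)
|O₂|²−|O₁|² = 0.0083;  |O₃|²−|O₁|² = 0.0090
linear system: -0.4185x+0.3013y = 0.0083−0.1129z; -0.4230x+-0.3091y = 0.0090−0.1465z
det = 0.2568;  x = -0.0205+0.3078z,  y = -0.0010+0.0529z
sphere 1 gives Az²+Bz+C=0 with A=1.0975, B=0.0933, C=-0.1314;  B²−4AC=0.5856;  roots -0.3911, 0.3061;  negative root z = -0.3911
x = -0.1409, y = -0.0217

(-0.1409, -0.0217, -0.3911)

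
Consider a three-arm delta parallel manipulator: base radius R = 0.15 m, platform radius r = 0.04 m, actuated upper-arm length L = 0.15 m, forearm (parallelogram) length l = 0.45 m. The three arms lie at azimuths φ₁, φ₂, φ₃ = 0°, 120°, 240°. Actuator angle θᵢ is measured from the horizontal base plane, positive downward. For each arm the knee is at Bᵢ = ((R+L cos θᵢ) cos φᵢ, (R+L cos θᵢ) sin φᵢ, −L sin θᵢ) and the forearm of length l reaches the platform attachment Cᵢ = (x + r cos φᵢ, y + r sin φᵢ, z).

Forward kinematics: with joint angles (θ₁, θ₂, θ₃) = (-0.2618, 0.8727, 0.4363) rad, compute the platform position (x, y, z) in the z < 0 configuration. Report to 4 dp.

(0.1484, -0.0702, -0.3927)

φ1=0.0°: virtual centre (0.2549, 0.0000, 0.0388), radius l
arm 2 at φ=120.0°: (R−r)+L cos θ2 = 0.2064;  O2 = (-0.1032, 0.1788, -0.1149)
arm 3 at φ=240.0°: (R−r)+L cos θ3 = 0.2459;  O3 = (-0.1230, -0.2130, -0.0634)
subtract pairs → two planes through P
[-0.7162 0.3575 -0.3075]·P = -0.0107;  [-0.7557 -0.4260 -0.2044]·P = -0.0020
det = 0.5753;  x = 0.0091+-0.3547z,  y = -0.0116+0.1494z
sphere 1 gives Az²+Bz+C=0 with A=1.1482, B=0.0933, C=-0.1405;  B²−4AC=0.6538;  roots -0.3927, 0.3115;  negative root z = -0.3927
x = 0.1484, y = -0.0702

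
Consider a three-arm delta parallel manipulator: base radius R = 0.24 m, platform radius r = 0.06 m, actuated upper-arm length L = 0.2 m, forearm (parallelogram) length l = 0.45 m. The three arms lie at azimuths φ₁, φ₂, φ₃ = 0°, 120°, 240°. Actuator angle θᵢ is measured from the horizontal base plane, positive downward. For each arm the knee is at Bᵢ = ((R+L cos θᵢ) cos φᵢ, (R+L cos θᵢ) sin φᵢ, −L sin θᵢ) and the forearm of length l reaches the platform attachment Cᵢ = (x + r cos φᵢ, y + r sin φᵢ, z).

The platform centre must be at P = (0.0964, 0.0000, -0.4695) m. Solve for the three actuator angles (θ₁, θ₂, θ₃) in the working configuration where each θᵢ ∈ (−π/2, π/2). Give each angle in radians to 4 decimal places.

θ₁ = 0.5235, θ₂ = 1.0471, θ₃ = 1.0471

φ1=0.0° → target in arm frame (0.0964, 0.0000)
  A=0.0836, B=-0.4695, C=(l²−L²−A²−y'²−z²)/(2L)=-0.1623
  γ=atan2(-0.4695,0.0836)=-1.3946;  ψ=arccos(-0.3403)=1.9181;  θ1=γ+ψ≈0.5235
rotate P by −φ2: (-0.0482, -0.0835, -0.4695)
  A=0.2282, B=-0.4695, C=(l²−L²−A²−y'²−z²)/(2L)=-0.2924
  √(A²+B²)=0.5220;  θ2 = -1.1184+2.1654 ≈ 1.0471
φ3=240.0° → target in arm frame (-0.0482, 0.0835)
  A=0.2282, B=-0.4695, C=(l²−L²−A²−y'²−z²)/(2L)=-0.2924
  √(A²+B²)=0.5220;  θ3 = -1.1184+2.1654 ≈ 1.0471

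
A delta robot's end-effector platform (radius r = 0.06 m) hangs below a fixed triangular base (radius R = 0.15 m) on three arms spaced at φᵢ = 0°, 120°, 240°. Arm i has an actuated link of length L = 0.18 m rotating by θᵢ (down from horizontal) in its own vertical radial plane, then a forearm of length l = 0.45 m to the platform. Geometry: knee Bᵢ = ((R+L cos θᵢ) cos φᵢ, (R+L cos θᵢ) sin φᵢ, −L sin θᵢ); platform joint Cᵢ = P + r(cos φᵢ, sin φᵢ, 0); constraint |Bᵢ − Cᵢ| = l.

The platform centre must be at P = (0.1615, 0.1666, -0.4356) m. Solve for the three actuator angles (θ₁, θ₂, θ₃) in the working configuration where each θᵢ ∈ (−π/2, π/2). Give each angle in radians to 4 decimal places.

θ₁ = 0.1741, θ₂ = 0.5236, θ₃ = 1.3088

arm 1 (φ=0.0°): x'=0.1615, y'=0.1666
  A=-0.0715, B=-0.4356, C=(l²−L²−A²−y'²−z²)/(2L)=-0.1459
  √(A²+B²)=0.4414;  θ1 = -1.7335+1.9076 ≈ 0.1741
φ2=120.0° → target in arm frame (0.0635, -0.2232)
  A=0.0265, B=-0.4356, C=(l²−L²−A²−y'²−z²)/(2L)=-0.1949
  γ=atan2(-0.4356,0.0265)=-1.5101;  ψ=arccos(-0.4465)=2.0337;  θ2=γ+ψ≈0.5236
φ3=240.0° → target in arm frame (-0.2250, 0.0566)
  A=0.3150, B=-0.4356, C=(l²−L²−A²−y'²−z²)/(2L)=-0.3391
  γ=atan2(-0.4356,0.3150)=-0.9447;  ψ=arccos(-0.6309)=2.2535;  θ3=γ+ψ≈1.3088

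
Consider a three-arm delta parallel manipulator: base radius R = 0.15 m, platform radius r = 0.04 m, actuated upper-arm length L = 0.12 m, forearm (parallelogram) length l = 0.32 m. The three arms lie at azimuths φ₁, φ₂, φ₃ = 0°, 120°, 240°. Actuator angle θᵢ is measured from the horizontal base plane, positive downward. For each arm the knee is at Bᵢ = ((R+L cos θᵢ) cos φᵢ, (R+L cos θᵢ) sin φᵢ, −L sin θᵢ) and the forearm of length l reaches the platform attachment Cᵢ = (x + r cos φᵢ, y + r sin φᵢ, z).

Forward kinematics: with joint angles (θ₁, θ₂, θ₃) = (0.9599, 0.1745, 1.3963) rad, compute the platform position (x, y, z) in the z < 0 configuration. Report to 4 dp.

(-0.0136, 0.1317, -0.3174)

O1 = (0.1788·cos0.0°, 0.1788·sin0.0°, -0.0983) = (0.1788, 0.0000, -0.0983)
φ2=120.0°: virtual centre (-0.1141, 0.1976, -0.0208), radius l
arm 3 at φ=240.0°: (R−r)+L cos θ3 = 0.1308;  O3 = (-0.0654, -0.1133, -0.1182)
|O₂|²−|O₁|² = 0.0109;  |O₃|²−|O₁|² = -0.0106
linear system: -0.5858x+0.3952y = 0.0109−0.1549z; -0.4885x+-0.2266y = -0.0106−-0.0398z
det = 0.3258;  x = 0.0053+0.0595z,  y = 0.0353+-0.3038z
quadratic in z: (1.0958)z²+(0.1545)z+(-0.0614)=0, √Δ=0.5412 → z ∈ {-0.3174, 0.1764}; z = -0.3174 (taking z<0)
x = -0.0136, y = 0.1317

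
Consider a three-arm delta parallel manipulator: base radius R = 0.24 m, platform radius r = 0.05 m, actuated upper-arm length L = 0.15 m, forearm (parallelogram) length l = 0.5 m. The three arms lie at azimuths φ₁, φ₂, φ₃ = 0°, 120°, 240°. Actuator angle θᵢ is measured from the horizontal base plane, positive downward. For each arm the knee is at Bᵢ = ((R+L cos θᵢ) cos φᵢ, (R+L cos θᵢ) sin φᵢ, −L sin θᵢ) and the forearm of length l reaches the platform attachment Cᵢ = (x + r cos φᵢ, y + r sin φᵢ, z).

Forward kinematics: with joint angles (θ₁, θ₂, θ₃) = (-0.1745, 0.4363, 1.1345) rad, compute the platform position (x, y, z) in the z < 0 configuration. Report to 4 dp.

arm 1 at φ=0.0°: e+L cos θ1 = 0.3377;  O1 = (0.3377, 0.0000, 0.0260)
φ2=120.0°: virtual centre (-0.1630, 0.2823, -0.0634), radius l
arm 3 at φ=240.0°: e+L cos θ3 = 0.2534;  O3 = (-0.1267, -0.2194, -0.1359)
|O₂|²−|O₁|² = -0.0045;  |O₃|²−|O₁|² = -0.0320
[-1.0014 0.5646 -0.1789]·P = -0.0045;  [-0.9288 -0.4389 -0.3240]·P = -0.0320
Cramer: x(z) = 0.0208-0.2712z;  y(z) = 0.0290-0.1642z
sphere 1 gives Az²+Bz+C=0 with A=1.1005, B=0.1103, C=-0.1480;  B²−4AC=0.6639;  roots -0.4203, 0.3201;  negative root z = -0.4203
x = 0.1348, y = 0.0980

(0.1348, 0.0980, -0.4203)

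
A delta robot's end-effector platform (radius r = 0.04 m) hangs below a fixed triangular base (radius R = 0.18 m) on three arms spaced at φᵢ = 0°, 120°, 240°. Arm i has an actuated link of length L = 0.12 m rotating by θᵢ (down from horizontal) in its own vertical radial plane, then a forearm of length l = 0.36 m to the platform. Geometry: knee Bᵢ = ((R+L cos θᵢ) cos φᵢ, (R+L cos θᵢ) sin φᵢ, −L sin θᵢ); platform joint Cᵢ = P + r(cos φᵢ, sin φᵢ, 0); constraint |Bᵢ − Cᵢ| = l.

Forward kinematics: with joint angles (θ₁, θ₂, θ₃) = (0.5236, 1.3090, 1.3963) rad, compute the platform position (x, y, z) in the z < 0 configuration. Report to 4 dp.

arm 1 at φ=0.0°: (R−r)+L cos θ1 = 0.2439;  centre 1 = (0.2439, 0.0000, -0.0600)
φ2=120.0°: virtual centre (-0.0855, 0.1481, -0.1159), radius l
centre 3 = (0.1608·cos240.0°, 0.1608·sin240.0°, -0.1182) = (-0.0804, -0.1393, -0.1182)
subtract pairs → two planes through P
plane₁₂: -0.6589x+0.2963y+-0.1118z = -0.0204
det = 0.3757;  x = 0.0335+-0.1747z,  y = 0.0056+-0.0110z
quadratic in z: (1.0306)z²+(0.1934)z+(-0.0817)=0, √Δ=0.6117 → z ∈ {-0.3906, 0.2029}; z = -0.3906 (taking z<0)
x = 0.1017, y = 0.0099

(0.1017, 0.0099, -0.3906)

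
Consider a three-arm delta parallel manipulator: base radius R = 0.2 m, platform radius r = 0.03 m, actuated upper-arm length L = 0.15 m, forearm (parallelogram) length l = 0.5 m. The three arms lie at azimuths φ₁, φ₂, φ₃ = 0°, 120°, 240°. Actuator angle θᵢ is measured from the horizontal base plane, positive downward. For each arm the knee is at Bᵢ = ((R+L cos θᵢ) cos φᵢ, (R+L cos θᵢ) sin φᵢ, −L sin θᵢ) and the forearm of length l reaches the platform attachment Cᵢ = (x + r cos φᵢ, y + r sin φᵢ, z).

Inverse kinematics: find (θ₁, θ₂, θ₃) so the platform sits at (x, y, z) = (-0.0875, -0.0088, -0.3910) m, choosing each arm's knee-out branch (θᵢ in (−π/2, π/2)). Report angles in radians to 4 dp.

rotate P by −φ1: (-0.0875, -0.0088, -0.3910)
  A=0.2575, B=-0.3910, C=(l²−L²−A²−y'²−z²)/(2L)=0.0275
  γ=atan2(-0.3910,0.2575)=-0.9884;  ψ=arccos(0.0586)=1.5121;  θ1=γ+ψ≈0.5237
arm 2 (φ=120.0°): x'=0.0361, y'=0.0802
  A cos θ + B sin θ = C:  0.1339·cos θ + -0.3910·sin θ = 0.1676
  √(A²+B²)=0.4133;  θ2 = -1.2409+1.1533 ≈ -0.0876
φ3=240.0° → target in arm frame (0.0514, -0.0714)
  e−x'=0.1186;  (l²−L²−(e−x')²−y'²−z²)/2L = 0.1848
  θ3 = atan2(B,A) + arccos(C/0.4086) = -0.1748

θ₁ = 0.5237, θ₂ = -0.0876, θ₃ = -0.1748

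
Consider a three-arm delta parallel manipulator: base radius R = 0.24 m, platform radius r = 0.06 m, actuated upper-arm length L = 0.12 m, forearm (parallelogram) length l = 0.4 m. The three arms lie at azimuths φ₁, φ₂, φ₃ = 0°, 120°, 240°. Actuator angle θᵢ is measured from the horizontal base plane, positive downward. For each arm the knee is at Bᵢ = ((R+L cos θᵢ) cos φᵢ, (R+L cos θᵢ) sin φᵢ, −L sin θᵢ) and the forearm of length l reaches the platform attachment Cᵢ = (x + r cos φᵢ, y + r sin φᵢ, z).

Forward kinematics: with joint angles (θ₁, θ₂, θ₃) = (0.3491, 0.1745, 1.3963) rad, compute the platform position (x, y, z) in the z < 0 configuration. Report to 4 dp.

(0.0540, 0.1227, -0.3376)

arm 1 at φ=0.0°: ρ1 = 0.2928;  S1 = (0.2928, 0.0000, -0.0410)
S2 = (0.2982·cos120.0°, 0.2982·sin120.0°, -0.0208) = (-0.1491, 0.2582, -0.0208)
arm 3 at φ=240.0°: ρ3 = 0.2008;  S3 = (-0.1004, -0.1739, -0.1182)
eliminate P² terms by subtracting sphere 1 from 2 and 3
[-0.8837 0.5165 0.0404]·P = 0.0019;  [-0.7864 -0.3479 -0.1543]·P = -0.0331
det = 0.7135;  x = 0.0230+-0.0920z,  y = 0.0431+-0.2356z
quadratic in z: (1.0640)z²+(0.1114)z+(-0.0837)=0, √Δ=0.6071 → z ∈ {-0.3376, 0.2330}; z = -0.3376 (taking z<0)
x = 0.0540, y = 0.1227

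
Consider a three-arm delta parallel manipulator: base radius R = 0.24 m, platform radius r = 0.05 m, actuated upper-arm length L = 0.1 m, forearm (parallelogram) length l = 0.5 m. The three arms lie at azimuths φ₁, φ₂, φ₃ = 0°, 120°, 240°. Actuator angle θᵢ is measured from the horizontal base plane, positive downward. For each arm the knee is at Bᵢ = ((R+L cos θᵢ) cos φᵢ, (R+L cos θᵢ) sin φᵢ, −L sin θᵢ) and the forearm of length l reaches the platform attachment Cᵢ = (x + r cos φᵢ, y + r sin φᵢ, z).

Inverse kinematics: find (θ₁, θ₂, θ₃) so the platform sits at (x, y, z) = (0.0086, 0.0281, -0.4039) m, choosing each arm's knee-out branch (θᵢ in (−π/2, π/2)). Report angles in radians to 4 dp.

θ₁ = -0.0871, θ₂ = -0.1747, θ₃ = 0.1747

arm 1 (φ=0.0°): x'=0.0086, y'=0.0281
  A cos θ + B sin θ = C:  0.1814·cos θ + -0.4039·sin θ = 0.2158
  √(A²+B²)=0.4428;  θ1 = -1.1487+1.0616 ≈ -0.0871
rotate P by −φ2: (0.0200, -0.0215, -0.4039)
  A cos θ + B sin θ = C:  0.1700·cos θ + -0.4039·sin θ = 0.2376
  θ2 = atan2(B,A) + arccos(C/0.4382) = -0.1747
φ3=240.0° → target in arm frame (-0.0286, -0.0066)
  e−x'=0.2186;  (l²−L²−(e−x')²−y'²−z²)/2L = 0.1451
  γ=atan2(-0.4039,0.2186)=-1.0746;  ψ=arccos(0.3159)=1.2494;  θ3=γ+ψ≈0.1747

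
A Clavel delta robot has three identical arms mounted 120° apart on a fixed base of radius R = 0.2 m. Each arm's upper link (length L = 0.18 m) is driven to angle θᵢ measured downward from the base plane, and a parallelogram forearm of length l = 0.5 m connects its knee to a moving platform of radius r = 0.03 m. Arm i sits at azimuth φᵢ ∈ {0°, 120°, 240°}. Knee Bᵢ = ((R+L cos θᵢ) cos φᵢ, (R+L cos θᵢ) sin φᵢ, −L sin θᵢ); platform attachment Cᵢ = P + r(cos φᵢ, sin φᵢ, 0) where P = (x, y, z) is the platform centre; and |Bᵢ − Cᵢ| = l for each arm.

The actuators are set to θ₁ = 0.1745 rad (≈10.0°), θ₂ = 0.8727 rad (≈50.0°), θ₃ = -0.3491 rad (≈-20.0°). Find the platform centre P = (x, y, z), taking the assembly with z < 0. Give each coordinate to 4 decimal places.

O1 = (0.3473·cos0.0°, 0.3473·sin0.0°, -0.0313) = (0.3473, 0.0000, -0.0313)
φ2=120.0°: virtual centre (-0.1428, 0.2474, -0.1379), radius l
O3 = (0.3391·cos240.0°, 0.3391·sin240.0°, 0.0616) = (-0.1696, -0.2937, 0.0616)
|O₂|²−|O₁|² = -0.0209;  |O₃|²−|O₁|² = -0.0028
linear system: -0.9802x+0.4948y = -0.0209−-0.2133z; -1.0337x+-0.5874y = -0.0028−0.1856z
Cramer: x(z) = 0.0126-0.0307z;  y(z) = -0.0174+0.3701z
quadratic in z: (1.1379)z²+(0.0702)z+(-0.1367)=0, √Δ=0.7919 → z ∈ {-0.3788, 0.3171}; z = -0.3788 (taking z<0)
x = 0.0242, y = -0.1576

(0.0242, -0.1576, -0.3788)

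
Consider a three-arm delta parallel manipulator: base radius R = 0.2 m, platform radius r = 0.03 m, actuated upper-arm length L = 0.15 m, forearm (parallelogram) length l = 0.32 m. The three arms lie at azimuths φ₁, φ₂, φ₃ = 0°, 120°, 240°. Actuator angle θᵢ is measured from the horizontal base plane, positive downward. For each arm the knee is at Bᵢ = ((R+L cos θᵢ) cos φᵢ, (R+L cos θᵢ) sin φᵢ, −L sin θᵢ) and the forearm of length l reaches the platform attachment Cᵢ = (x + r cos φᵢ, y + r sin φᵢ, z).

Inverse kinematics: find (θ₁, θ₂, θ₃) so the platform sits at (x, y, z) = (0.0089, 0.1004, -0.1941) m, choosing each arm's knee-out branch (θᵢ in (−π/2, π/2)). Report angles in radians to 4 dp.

θ₁ = 0.6108, θ₂ = -0.0871, θ₃ = 1.2219

rotate P by −φ1: (0.0089, 0.1004, -0.1941)
  e−x'=0.1611;  (l²−L²−(e−x')²−y'²−z²)/2L = 0.0206
  √(A²+B²)=0.2522;  θ1 = -0.8780+1.4889 ≈ 0.6108
arm 2 (φ=120.0°): x'=0.0825, y'=-0.0579
  A cos θ + B sin θ = C:  0.0875·cos θ + -0.1941·sin θ = 0.1041
  γ=atan2(-0.1941,0.0875)=-1.1473;  ψ=arccos(0.4887)=1.0602;  θ2=γ+ψ≈-0.0871
φ3=240.0° → target in arm frame (-0.0914, -0.0425)
  e−x'=0.2614;  (l²−L²−(e−x')²−y'²−z²)/2L = -0.0930
  θ3 = atan2(B,A) + arccos(C/0.3256) = 1.2219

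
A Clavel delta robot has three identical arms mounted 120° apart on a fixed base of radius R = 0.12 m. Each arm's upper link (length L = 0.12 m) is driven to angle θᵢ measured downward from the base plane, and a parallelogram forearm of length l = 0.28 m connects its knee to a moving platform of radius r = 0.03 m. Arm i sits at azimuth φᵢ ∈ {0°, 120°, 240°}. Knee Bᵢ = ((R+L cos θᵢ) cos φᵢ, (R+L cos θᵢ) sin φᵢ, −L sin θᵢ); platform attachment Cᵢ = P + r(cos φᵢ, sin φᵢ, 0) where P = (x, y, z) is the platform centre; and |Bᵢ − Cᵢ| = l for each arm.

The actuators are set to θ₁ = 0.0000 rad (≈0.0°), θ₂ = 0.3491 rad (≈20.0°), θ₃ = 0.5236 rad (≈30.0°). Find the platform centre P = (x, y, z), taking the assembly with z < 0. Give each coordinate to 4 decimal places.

arm 1 at φ=0.0°: e+L cos θ1 = 0.2100;  centre 1 = (0.2100, 0.0000, 0.0000)
φ2=120.0°: virtual centre (-0.1014, 0.1756, -0.0410), radius l
centre 3 = (0.1939·cos240.0°, 0.1939·sin240.0°, -0.0600) = (-0.0970, -0.1679, -0.0600)
|centre ₂|²−|centre ₁|² = -0.0013;  |centre ₃|²−|centre ₁|² = -0.0029
[-0.6228 0.3512 -0.0821]·P = -0.0013;  [-0.6139 -0.3359 -0.1200]·P = -0.0029
Cramer: x(z) = 0.0034-0.1641z;  y(z) = 0.0024-0.0573z
sphere 1 gives Az²+Bz+C=0 with A=1.0302, B=0.0675, C=-0.0357;  B²−4AC=0.1518;  roots -0.2218, 0.1563;  negative root z = -0.2218
x = 0.0398, y = 0.0151

(0.0398, 0.0151, -0.2218)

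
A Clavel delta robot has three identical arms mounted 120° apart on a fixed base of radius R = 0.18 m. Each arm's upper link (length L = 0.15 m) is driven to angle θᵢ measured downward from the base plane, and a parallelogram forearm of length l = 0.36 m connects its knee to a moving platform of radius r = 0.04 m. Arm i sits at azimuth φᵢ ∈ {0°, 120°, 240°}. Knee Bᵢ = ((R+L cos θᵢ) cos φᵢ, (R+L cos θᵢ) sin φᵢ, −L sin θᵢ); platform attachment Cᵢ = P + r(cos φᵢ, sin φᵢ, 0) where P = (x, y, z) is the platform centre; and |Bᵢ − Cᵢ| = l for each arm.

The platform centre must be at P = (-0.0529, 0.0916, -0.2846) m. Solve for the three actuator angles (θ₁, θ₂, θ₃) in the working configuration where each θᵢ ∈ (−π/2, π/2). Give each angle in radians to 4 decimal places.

θ₁ = 0.7858, θ₂ = -0.1745, θ₃ = 0.7857

arm 1 (φ=0.0°): x'=-0.0529, y'=0.0916
  A cos θ + B sin θ = C:  0.1929·cos θ + -0.2846·sin θ = -0.0650
  γ=atan2(-0.2846,0.1929)=-0.9751;  ψ=arccos(-0.1890)=1.7610;  θ1=γ+ψ≈0.7858
arm 2 (φ=120.0°): x'=0.1058, y'=0.0000
  e−x'=0.0342;  (l²−L²−(e−x')²−y'²−z²)/2L = 0.0831
  θ2 = atan2(B,A) + arccos(C/0.2867) = -0.1745
φ3=240.0° → target in arm frame (-0.0529, -0.0916)
  A=0.1929, B=-0.2846, C=(l²−L²−A²−y'²−z²)/(2L)=-0.0650
  θ3 = atan2(B,A) + arccos(C/0.3438) = 0.7857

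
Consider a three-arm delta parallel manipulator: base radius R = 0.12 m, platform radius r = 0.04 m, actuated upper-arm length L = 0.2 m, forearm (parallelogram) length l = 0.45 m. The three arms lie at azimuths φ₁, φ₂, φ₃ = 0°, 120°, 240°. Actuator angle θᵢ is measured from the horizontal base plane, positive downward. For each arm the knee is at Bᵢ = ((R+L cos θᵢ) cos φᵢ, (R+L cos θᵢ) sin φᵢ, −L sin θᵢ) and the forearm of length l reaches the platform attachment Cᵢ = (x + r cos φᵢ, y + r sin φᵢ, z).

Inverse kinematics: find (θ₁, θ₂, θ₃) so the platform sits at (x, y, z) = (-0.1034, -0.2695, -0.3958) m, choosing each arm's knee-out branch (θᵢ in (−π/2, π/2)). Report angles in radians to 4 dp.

θ₁ = 1.0472, θ₂ = 1.2216, θ₃ = -0.2618

φ1=0.0° → target in arm frame (-0.1034, -0.2695)
  A=0.1834, B=-0.3958, C=(l²−L²−A²−y'²−z²)/(2L)=-0.2511
  γ=atan2(-0.3958,0.1834)=-1.1369;  ψ=arccos(-0.5755)=2.1840;  θ1=γ+ψ≈1.0472
rotate P by −φ2: (-0.1817, 0.2243, -0.3958)
  A=0.2617, B=-0.3958, C=(l²−L²−A²−y'²−z²)/(2L)=-0.2824
  θ2 = atan2(B,A) + arccos(C/0.4745) = 1.2216
φ3=240.0° → target in arm frame (0.2851, 0.0452)
  e−x'=-0.2051;  (l²−L²−(e−x')²−y'²−z²)/2L = -0.0957
  γ=atan2(-0.3958,-0.2051)=-2.0489;  ψ=arccos(-0.2146)=1.7871;  θ3=γ+ψ≈-0.2618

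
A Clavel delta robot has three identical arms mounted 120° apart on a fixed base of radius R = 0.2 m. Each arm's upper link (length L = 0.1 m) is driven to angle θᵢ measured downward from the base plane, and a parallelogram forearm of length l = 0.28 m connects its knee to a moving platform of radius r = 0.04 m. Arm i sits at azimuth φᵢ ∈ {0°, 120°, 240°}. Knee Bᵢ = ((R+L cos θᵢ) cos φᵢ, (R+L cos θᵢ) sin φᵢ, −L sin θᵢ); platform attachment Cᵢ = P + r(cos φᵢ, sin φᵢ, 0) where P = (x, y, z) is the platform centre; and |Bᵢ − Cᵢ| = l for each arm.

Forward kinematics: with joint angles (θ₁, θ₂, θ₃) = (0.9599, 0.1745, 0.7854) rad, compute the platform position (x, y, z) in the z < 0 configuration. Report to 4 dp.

(-0.0340, 0.0346, -0.2004)

φ1=0.0°: virtual centre (0.2174, 0.0000, -0.0819), radius l
φ2=120.0°: virtual centre (-0.1292, 0.2239, -0.0174), radius l
arm 3 at φ=240.0°: (R−r)+L cos θ3 = 0.2307;  O3 = (-0.1154, -0.1998, -0.0707)
subtract pairs → two planes through P
[-0.6932 0.4477 0.1291]·P = 0.0132;  [-0.6654 -0.3996 0.0224]·P = 0.0043
det = 0.5749;  x = -0.0125+0.1072z,  y = 0.0101+-0.1224z
into |P−O₁|² = l²: 1.0265z² + 0.1121z + -0.0188 = 0;  Δ = 0.0896;  z = -0.2004 or 0.0912 → z<0 root = -0.2004
x = -0.0340, y = 0.0346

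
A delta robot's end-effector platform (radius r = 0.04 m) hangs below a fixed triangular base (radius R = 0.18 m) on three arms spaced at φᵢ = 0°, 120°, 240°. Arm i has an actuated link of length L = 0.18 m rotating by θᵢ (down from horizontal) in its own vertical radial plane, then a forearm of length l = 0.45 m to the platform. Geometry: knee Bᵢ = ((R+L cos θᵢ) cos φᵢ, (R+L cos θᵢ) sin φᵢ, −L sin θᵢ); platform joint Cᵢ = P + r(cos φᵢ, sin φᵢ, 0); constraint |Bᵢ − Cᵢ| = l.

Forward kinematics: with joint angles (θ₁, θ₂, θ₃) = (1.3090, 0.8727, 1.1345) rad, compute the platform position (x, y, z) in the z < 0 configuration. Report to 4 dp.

(-0.0621, 0.0443, -0.5463)

φ1=0.0°: virtual centre (0.1866, 0.0000, -0.1739), radius l
S2 = (0.2557·cos120.0°, 0.2557·sin120.0°, -0.1379) = (-0.1278, 0.2214, -0.1379)
φ3=240.0°: virtual centre (-0.1080, -0.1871, -0.1631), radius l
|S₂|²−|S₁|² = 0.0194;  |S₃|²−|S₁|² = 0.0083
linear system: -0.6289x+0.4429y = 0.0194−0.0719z; -0.5892x+-0.3742y = 0.0083−0.0215z
det = 0.4963;  x = -0.0220+0.0734z,  y = 0.0125+-0.0582z
into |P−S₁|² = l²: 1.0088z² + 0.3157z + -0.1286 = 0;  Δ = 0.6187;  z = -0.5463 or 0.2334 → z<0 root = -0.5463
x = -0.0621, y = 0.0443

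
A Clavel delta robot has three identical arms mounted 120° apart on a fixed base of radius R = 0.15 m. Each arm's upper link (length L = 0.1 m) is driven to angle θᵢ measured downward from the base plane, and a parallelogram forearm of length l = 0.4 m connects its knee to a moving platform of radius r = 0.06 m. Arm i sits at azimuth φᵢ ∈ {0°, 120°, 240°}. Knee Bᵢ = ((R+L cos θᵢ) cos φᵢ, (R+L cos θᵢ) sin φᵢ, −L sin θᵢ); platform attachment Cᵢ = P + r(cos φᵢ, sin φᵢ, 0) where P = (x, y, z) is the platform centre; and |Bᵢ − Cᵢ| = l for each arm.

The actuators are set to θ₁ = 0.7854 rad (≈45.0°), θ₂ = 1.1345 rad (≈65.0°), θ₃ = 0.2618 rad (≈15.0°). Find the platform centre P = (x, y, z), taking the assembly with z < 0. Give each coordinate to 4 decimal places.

(-0.0098, -0.1139, -0.4142)

arm 1 at φ=0.0°: ρ1 = 0.1607;  O1 = (0.1607, 0.0000, -0.0707)
O2 = (0.1323·cos120.0°, 0.1323·sin120.0°, -0.0906) = (-0.0661, 0.1145, -0.0906)
arm 3 at φ=240.0°: ρ3 = 0.1866;  O3 = (-0.0933, -0.1616, -0.0259)
|O₂|²−|O₁|² = -0.0051;  |O₃|²−|O₁|² = 0.0047
linear system: -0.4537x+0.2291y = -0.0051−-0.0398z; -0.5080x+-0.3232y = 0.0047−0.0897z
Cramer: x(z) = 0.0022+0.0291z;  y(z) = -0.0179+0.2316z
quadratic in z: (1.0545)z²+(0.1239)z+(-0.1296)=0, √Δ=0.7496 → z ∈ {-0.4142, 0.2967}; z = -0.4142 (taking z<0)
x = -0.0098, y = -0.1139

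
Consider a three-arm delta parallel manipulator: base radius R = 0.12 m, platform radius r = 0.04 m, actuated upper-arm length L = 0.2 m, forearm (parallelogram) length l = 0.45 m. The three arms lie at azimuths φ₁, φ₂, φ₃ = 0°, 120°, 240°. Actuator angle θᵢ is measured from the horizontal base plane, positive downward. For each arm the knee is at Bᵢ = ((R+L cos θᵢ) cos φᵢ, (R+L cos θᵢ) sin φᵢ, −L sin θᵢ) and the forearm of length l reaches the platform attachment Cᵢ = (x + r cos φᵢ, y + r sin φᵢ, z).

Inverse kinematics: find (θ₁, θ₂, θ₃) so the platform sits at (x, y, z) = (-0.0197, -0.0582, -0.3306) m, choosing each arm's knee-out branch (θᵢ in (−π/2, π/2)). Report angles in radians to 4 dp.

θ₁ = 0.0000, θ₂ = 0.0871, θ₃ = -0.3492

arm 1 (φ=0.0°): x'=-0.0197, y'=-0.0582
  e−x'=0.0997;  (l²−L²−(e−x')²−y'²−z²)/2L = 0.0997
  √(A²+B²)=0.3453;  θ1 = -1.2779+1.2779 ≈ 0.0000
rotate P by −φ2: (-0.0406, 0.0462, -0.3306)
  e−x'=0.1206;  (l²−L²−(e−x')²−y'²−z²)/2L = 0.0913
  √(A²+B²)=0.3519;  θ2 = -1.2211+1.3082 ≈ 0.0871
φ3=240.0° → target in arm frame (0.0603, 0.0120)
  A cos θ + B sin θ = C:  0.0197·cos θ + -0.3306·sin θ = 0.1317
  γ=atan2(-0.3306,0.0197)=-1.5111;  ψ=arccos(0.3976)=1.1619;  θ3=γ+ψ≈-0.3492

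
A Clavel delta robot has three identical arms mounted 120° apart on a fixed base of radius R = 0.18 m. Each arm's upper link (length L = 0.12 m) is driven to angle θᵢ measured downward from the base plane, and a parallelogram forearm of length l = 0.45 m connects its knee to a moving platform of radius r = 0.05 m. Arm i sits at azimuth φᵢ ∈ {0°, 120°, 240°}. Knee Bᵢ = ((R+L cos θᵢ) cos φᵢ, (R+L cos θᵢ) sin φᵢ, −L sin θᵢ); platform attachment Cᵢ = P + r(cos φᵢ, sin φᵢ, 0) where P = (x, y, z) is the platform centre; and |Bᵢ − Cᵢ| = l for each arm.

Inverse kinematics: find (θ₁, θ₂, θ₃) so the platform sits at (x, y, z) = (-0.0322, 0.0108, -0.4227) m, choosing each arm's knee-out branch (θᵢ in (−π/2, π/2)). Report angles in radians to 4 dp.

arm 1 (φ=0.0°): x'=-0.0322, y'=0.0108
  A cos θ + B sin θ = C:  0.1622·cos θ + -0.4227·sin θ = -0.0708
  θ1 = atan2(B,A) + arccos(C/0.4528) = 0.5235
φ2=120.0° → target in arm frame (0.0255, 0.0225)
  A=0.1045, B=-0.4227, C=(l²−L²−A²−y'²−z²)/(2L)=-0.0084
  θ2 = atan2(B,A) + arccos(C/0.4354) = 0.2617
φ3=240.0° → target in arm frame (0.0067, -0.0333)
  A=0.1233, B=-0.4227, C=(l²−L²−A²−y'²−z²)/(2L)=-0.0286
  θ3 = atan2(B,A) + arccos(C/0.4403) = 0.3488

θ₁ = 0.5235, θ₂ = 0.2617, θ₃ = 0.3488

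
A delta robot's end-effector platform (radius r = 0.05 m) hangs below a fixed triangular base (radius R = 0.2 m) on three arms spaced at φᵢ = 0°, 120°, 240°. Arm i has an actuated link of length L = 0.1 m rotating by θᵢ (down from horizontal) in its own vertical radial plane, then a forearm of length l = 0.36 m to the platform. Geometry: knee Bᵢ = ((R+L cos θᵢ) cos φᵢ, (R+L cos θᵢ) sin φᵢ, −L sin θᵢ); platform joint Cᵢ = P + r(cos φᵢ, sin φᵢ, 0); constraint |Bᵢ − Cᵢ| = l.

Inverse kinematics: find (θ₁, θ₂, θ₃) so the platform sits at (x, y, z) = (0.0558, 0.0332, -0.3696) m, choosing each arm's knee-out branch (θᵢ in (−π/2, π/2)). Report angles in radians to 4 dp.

θ₁ = 0.6111, θ₂ = 0.9603, θ₃ = 1.3092

arm 1 (φ=0.0°): x'=0.0558, y'=0.0332
  A cos θ + B sin θ = C:  0.0942·cos θ + -0.3696·sin θ = -0.1349
  √(A²+B²)=0.3814;  θ1 = -1.3212+1.9323 ≈ 0.6111
rotate P by −φ2: (0.0009, -0.0649, -0.3696)
  e−x'=0.1491;  (l²−L²−(e−x')²−y'²−z²)/2L = -0.2173
  θ2 = atan2(B,A) + arccos(C/0.3986) = 0.9603
rotate P by −φ3: (-0.0567, 0.0317, -0.3696)
  e−x'=0.2067;  (l²−L²−(e−x')²−y'²−z²)/2L = -0.3036
  √(A²+B²)=0.4234;  θ3 = -1.0610+2.3702 ≈ 1.3092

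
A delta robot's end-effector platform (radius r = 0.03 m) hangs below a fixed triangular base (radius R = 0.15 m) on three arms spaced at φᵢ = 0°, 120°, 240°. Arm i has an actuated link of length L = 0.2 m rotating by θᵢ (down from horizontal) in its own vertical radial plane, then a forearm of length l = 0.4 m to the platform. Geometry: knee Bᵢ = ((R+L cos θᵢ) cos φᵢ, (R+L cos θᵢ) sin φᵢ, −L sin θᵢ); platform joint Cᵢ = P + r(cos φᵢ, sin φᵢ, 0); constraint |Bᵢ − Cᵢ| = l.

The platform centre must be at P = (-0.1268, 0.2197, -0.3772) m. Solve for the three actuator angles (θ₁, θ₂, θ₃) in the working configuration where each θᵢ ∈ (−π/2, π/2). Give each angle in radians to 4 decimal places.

θ₁ = 1.3964, θ₂ = -0.0870, θ₃ = 1.3965

arm 1 (φ=0.0°): x'=-0.1268, y'=0.2197
  A=0.2468, B=-0.3772, C=(l²−L²−A²−y'²−z²)/(2L)=-0.3286
  γ=atan2(-0.3772,0.2468)=-0.9914;  ψ=arccos(-0.7291)=2.3878;  θ1=γ+ψ≈1.3964
φ2=120.0° → target in arm frame (0.2537, 0.0000)
  A=-0.1337, B=-0.3772, C=(l²−L²−A²−y'²−z²)/(2L)=-0.1004
  γ=atan2(-0.3772,-0.1337)=-1.9114;  ψ=arccos(-0.2508)=1.8243;  θ2=γ+ψ≈-0.0870
φ3=240.0° → target in arm frame (-0.1269, -0.2197)
  A=0.2469, B=-0.3772, C=(l²−L²−A²−y'²−z²)/(2L)=-0.3287
  γ=atan2(-0.3772,0.2469)=-0.9913;  ψ=arccos(-0.7291)=2.3878;  θ3=γ+ψ≈1.3965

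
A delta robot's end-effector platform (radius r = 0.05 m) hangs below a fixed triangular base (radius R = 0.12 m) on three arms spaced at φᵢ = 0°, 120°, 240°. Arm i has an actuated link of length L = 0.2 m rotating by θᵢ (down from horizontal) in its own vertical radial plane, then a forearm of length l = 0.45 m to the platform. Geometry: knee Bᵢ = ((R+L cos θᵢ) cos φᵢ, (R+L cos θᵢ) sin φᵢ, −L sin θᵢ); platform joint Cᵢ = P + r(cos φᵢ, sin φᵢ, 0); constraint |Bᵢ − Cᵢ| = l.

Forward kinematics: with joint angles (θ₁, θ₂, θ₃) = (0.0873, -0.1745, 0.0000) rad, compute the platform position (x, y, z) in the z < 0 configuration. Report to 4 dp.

centre 1 = (0.2692·cos0.0°, 0.2692·sin0.0°, -0.0174) = (0.2692, 0.0000, -0.0174)
φ2=120.0°: virtual centre (-0.1335, 0.2312, 0.0347), radius l
φ3=240.0°: virtual centre (-0.1350, -0.2338, 0.0000), radius l
eliminate P² terms by subtracting sphere 1 from 2 and 3
plane₁₂: -0.8054x+0.4624y+0.1043z = -0.0003
det = 0.7505;  x = 0.0001+0.0865z,  y = -0.0005+-0.0750z
sphere 1 gives Az²+Bz+C=0 with A=1.0131, B=-0.0116, C=-0.1298;  B²−4AC=0.5260;  roots -0.3522, 0.3637;  negative root z = -0.3522
x = -0.0303, y = 0.0259

(-0.0303, 0.0259, -0.3522)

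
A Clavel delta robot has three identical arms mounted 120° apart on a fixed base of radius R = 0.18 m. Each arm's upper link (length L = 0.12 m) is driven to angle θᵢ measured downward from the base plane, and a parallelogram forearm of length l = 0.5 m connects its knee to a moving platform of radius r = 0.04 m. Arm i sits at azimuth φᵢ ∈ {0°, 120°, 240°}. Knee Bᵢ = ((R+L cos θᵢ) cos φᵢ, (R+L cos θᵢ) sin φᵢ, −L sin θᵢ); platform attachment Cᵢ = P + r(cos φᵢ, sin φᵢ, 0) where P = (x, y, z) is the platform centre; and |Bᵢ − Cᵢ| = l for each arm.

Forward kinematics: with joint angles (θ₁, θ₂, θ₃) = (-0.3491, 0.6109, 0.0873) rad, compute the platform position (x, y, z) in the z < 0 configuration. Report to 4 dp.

S1 = (0.2528·cos0.0°, 0.2528·sin0.0°, 0.0410) = (0.2528, 0.0000, 0.0410)
S2 = (0.2383·cos120.0°, 0.2383·sin120.0°, -0.0688) = (-0.1191, 0.2064, -0.0688)
φ3=240.0°: virtual centre (-0.1298, -0.2248, -0.0105), radius l
eliminate P² terms by subtracting sphere 1 from 2 and 3
[-0.7438 0.4127 -0.2198]·P = -0.0041;  [-0.7651 -0.4495 -0.1030]·P = 0.0019
Cramer: x(z) = 0.0016-0.2173z;  y(z) = -0.0069+0.1407z
sphere 1 gives Az²+Bz+C=0 with A=1.0670, B=0.0251, C=-0.1852;  B²−4AC=0.7910;  roots -0.4285, 0.4050;  negative root z = -0.4285
x = 0.0947, y = -0.0673

(0.0947, -0.0673, -0.4285)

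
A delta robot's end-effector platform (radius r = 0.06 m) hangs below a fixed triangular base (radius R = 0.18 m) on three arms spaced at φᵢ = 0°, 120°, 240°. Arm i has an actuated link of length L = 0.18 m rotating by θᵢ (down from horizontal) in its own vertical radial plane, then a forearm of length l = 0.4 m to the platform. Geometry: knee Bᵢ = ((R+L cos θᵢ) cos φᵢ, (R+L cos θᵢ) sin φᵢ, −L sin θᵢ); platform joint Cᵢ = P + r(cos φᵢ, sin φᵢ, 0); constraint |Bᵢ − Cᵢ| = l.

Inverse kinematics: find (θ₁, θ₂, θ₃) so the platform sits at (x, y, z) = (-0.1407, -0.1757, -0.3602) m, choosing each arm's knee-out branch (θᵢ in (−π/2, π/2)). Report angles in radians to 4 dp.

rotate P by −φ1: (-0.1407, -0.1757, -0.3602)
  A cos θ + B sin θ = C:  0.2607·cos θ + -0.3602·sin θ = -0.2805
  θ1 = atan2(B,A) + arccos(C/0.4446) = 1.3091
arm 2 (φ=120.0°): x'=-0.0818, y'=0.2097
  A=0.2018, B=-0.3602, C=(l²−L²−A²−y'²−z²)/(2L)=-0.2412
  γ=atan2(-0.3602,0.2018)=-1.0601;  ψ=arccos(-0.5843)=2.1948;  θ2=γ+ψ≈1.1347
φ3=240.0° → target in arm frame (0.2225, -0.0340)
  A cos θ + B sin θ = C:  -0.1025·cos θ + -0.3602·sin θ = -0.0384
  θ3 = atan2(B,A) + arccos(C/0.3745) = -0.1747

θ₁ = 1.3091, θ₂ = 1.1347, θ₃ = -0.1747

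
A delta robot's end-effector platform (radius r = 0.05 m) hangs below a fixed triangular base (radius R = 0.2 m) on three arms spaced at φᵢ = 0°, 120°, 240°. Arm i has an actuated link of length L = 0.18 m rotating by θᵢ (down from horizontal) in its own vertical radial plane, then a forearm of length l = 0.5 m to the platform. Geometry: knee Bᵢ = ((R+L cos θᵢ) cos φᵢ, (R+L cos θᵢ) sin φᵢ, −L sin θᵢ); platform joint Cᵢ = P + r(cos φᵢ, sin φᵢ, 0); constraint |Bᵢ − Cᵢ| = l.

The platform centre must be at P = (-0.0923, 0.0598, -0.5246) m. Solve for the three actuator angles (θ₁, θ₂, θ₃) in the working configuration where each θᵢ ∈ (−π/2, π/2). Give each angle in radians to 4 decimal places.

arm 1 (φ=0.0°): x'=-0.0923, y'=0.0598
  A cos θ + B sin θ = C:  0.2423·cos θ + -0.5246·sin θ = -0.3330
  θ1 = atan2(B,A) + arccos(C/0.5779) = 1.0469
φ2=120.0° → target in arm frame (0.0979, 0.0500)
  A=0.0521, B=-0.5246, C=(l²−L²−A²−y'²−z²)/(2L)=-0.1745
  √(A²+B²)=0.5272;  θ2 = -1.4719+1.9082 ≈ 0.4363
rotate P by −φ3: (-0.0056, -0.1098, -0.5246)
  A cos θ + B sin θ = C:  0.1556·cos θ + -0.5246·sin θ = -0.2608
  √(A²+B²)=0.5472;  θ3 = -1.2824+2.0676 ≈ 0.7852

θ₁ = 1.0469, θ₂ = 0.4363, θ₃ = 0.7852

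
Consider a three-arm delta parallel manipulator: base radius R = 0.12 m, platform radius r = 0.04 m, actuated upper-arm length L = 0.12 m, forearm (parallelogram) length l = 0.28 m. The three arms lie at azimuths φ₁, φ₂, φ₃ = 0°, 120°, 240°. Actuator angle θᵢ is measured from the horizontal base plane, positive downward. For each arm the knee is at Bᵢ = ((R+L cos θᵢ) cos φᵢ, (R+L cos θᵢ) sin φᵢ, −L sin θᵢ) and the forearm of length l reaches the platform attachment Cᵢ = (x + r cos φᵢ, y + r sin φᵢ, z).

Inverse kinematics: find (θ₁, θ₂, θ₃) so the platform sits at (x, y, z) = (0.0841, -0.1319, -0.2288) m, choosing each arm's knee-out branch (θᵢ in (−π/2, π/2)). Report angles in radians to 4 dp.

rotate P by −φ1: (0.0841, -0.1319, -0.2288)
  e−x'=-0.0041;  (l²−L²−(e−x')²−y'²−z²)/2L = -0.0240
  √(A²+B²)=0.2288;  θ1 = -1.5887+1.6759 ≈ 0.0872
rotate P by −φ2: (-0.1563, -0.0069, -0.2288)
  A=0.2363, B=-0.2288, C=(l²−L²−A²−y'²−z²)/(2L)=-0.1843
  √(A²+B²)=0.3289;  θ2 = -0.7693+2.1655 ≈ 1.3962
φ3=240.0° → target in arm frame (0.0722, 0.1388)
  A cos θ + B sin θ = C:  0.0078·cos θ + -0.2288·sin θ = -0.0320
  θ3 = atan2(B,A) + arccos(C/0.2289) = 0.1742

θ₁ = 0.0872, θ₂ = 1.3962, θ₃ = 0.1742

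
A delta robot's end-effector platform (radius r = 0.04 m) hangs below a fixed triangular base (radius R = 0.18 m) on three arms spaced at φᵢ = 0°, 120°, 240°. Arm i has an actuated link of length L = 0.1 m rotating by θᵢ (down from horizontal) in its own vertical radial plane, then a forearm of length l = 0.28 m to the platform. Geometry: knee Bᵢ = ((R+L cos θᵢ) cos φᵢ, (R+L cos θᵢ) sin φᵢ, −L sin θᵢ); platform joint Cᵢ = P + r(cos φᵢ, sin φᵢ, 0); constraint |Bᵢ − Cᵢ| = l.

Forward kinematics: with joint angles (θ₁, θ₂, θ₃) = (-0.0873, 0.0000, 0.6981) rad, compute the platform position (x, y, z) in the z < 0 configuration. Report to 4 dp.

(0.0248, 0.0362, -0.1672)

φ1=0.0°: virtual centre (0.2396, 0.0000, 0.0087), radius l
centre 2 = (0.2400·cos120.0°, 0.2400·sin120.0°, 0.0000) = (-0.1200, 0.2078, 0.0000)
centre 3 = (0.2166·cos240.0°, 0.2166·sin240.0°, -0.0643) = (-0.1083, -0.1876, -0.0643)
eliminate P² terms by subtracting sphere 1 from 2 and 3
linear system: -0.7192x+0.4157y = 0.0001−-0.0174z; -0.6958x+-0.3752y = -0.0064−-0.1460z
det = 0.5591;  x = 0.0047+-0.1202z,  y = 0.0084+-0.1661z
into |P−centre ₁|² = l²: 1.0420z² + 0.0363z + -0.0231 = 0;  Δ = 0.0975;  z = -0.1672 or 0.1324 → z<0 root = -0.1672
x = 0.0248, y = 0.0362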